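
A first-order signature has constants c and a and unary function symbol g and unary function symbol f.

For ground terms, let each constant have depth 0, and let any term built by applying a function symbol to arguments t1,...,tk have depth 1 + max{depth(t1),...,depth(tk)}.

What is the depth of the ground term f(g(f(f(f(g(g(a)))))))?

7

depth(g(a)) = 1 + depth(a) = 1 + 0 = 1
depth(g(g(a))) = 1 + depth(g(a)) = 1 + 1 = 2
depth(f(g(g(a)))) = 1 + depth(g(g(a))) = 1 + 2 = 3
depth(f(f(g(g(a))))) = 1 + depth(f(g(g(a)))) = 1 + 3 = 4
depth(f(f(f(g(g(a)))))) = 1 + depth(f(f(g(g(a))))) = 1 + 4 = 5
depth(g(f(f(f(g(g(a))))))) = 1 + depth(f(f(f(g(g(a)))))) = 1 + 5 = 6
depth(f(g(f(f(f(g(g(a)))))))) = 1 + depth(g(f(f(f(g(g(a))))))) = 1 + 6 = 7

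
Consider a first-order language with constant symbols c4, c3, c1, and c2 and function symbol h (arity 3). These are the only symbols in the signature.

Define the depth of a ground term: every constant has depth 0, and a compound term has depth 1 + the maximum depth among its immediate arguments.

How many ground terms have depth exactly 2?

314368

Let N_k count ground terms of depth at most k. Each non-constant term of depth ≤ k is some function symbol applied to depth-≤(k−1) arguments, giving N_k = 4 + N_{k-1}^3.
N_0 = 4
N_1 = 4 + 4^3 = 68
N_2 = 4 + 68^3 = 314436
Terms of depth exactly 2: N_2 − N_1 = 314436 − 68 = 314368.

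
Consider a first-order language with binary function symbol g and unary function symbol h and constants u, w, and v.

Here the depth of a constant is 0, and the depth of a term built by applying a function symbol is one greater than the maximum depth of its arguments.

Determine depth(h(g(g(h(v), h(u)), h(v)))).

depth(h(v)) = 1 + depth(v) = 1 + 0 = 1
depth(h(u)) = 1 + depth(u) = 1 + 0 = 1
depth(g(h(v), h(u))) = 1 + max(1, 1) = 2
depth(g(g(h(v), h(u)), h(v))) = 1 + max(2, 1) = 3
depth(h(g(g(h(v), h(u)), h(v)))) = 1 + depth(g(g(h(v), h(u)), h(v))) = 1 + 3 = 4

4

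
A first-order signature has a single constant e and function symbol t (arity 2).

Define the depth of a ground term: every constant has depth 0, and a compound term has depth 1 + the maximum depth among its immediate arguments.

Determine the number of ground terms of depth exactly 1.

1

Count level by level. With function symbols t/2, the terms of depth ≤ k are the 1 constant together with each function applied to depth-≤(k−1) tuples, so N_k = 1 + N_{k-1}^2.
N_0 = 1
N_1 = 1 + 1^2 = 2
Terms of depth exactly 1: N_1 − N_0 = 2 − 1 = 1.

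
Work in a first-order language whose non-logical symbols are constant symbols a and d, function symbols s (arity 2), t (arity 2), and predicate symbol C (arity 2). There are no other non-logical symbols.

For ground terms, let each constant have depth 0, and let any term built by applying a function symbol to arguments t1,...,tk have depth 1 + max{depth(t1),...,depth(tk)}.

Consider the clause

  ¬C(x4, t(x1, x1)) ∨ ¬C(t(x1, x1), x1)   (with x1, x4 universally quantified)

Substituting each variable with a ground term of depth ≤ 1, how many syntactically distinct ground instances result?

100

Ground terms of depth ≤ 1:
  Count level by level. With function symbols s/2, t/2, the terms of depth ≤ k are the 2 constants together with each function applied to depth-≤(k−1) tuples, so N_k = 2 + N_{k-1}^2 + N_{k-1}^2.
  N_0 = 2
  N_1 = 2 + 2^2 + 2^2 = 10
So there are 10 ground terms available for substitution.
The clause has 2 distinct variables (x1, x4), each appearing in the body. In the free term algebra distinct substitutions yield syntactically distinct ground instances.
Number of ground instances = 10^2 = 100.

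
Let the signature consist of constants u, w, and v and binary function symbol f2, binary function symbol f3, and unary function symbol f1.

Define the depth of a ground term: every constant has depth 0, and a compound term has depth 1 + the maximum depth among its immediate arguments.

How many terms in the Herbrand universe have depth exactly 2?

1155

Write N_k for the number of ground terms of depth ≤ k. A term of depth ≤ k is either a constant or a function symbol applied to arguments of depth ≤ k−1, so N_k = 3 + N_{k-1}^2 + N_{k-1}^2 + N_{k-1}.
N_0 = 3
N_1 = 3 + 3^2 + 3^2 + 3 = 24
N_2 = 3 + 24^2 + 24^2 + 24 = 1179
Terms of depth exactly 2: N_2 − N_1 = 1179 − 24 = 1155.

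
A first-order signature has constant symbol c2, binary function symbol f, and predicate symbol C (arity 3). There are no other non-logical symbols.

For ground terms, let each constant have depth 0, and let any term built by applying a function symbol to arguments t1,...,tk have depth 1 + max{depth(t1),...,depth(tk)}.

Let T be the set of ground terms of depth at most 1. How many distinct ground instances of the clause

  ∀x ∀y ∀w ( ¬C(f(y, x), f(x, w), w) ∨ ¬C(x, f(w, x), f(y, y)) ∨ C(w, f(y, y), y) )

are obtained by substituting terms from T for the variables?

Ground terms of depth ≤ 1:
  Let N_k = |{terms of depth ≤ k}|. Then N_0 = 1 and N_k = 1 + N_{k-1}^2 for k ≥ 1 (one summand per function symbol, arity giving the exponent).
  N_0 = 1
  N_1 = 1 + 1^2 = 2
  Explicitly: c2, f(c2, c2).
So there are 2 ground terms available for substitution.
The body mentions every one of the 3 quantified variables; since ground terms form a free algebra, no two substitutions collapse to the same formula.
Number of ground instances = 2^3 = 8.

8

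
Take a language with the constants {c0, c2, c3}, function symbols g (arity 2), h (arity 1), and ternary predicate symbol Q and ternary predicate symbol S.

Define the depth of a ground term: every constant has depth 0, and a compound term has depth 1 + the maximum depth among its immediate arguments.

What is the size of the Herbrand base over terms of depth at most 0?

54

First count ground terms of depth ≤ 0.
Let N_k = |{terms of depth ≤ k}|. Then N_0 = 3 and N_k = 3 + N_{k-1}^2 + N_{k-1} for k ≥ 1 (one summand per function symbol, arity giving the exponent).
N_0 = 3
So |H| = 3.
Ground atoms are formed by filling each argument slot of a predicate with a term from H, so an r-ary predicate gives |H|^r atoms:
  Q: 3^3 = 27;  S: 3^3 = 27
Total ground atoms: 27 + 27 = 54.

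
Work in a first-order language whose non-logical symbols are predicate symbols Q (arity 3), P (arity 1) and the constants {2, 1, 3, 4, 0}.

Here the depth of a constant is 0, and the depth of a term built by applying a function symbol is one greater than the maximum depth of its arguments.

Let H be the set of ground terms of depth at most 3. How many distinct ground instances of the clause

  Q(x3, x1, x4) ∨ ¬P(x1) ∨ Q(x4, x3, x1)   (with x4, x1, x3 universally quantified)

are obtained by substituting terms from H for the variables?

Ground terms of depth ≤ 3:
  With no function symbols every ground term is a constant, so there are exactly 5 ground terms at every depth bound.
  N_0 = 5
  N_1 = 5
  N_2 = 5
  N_3 = 5
So there are 5 ground terms available for substitution.
There are 3 variables to instantiate (x4, x1, x3), each occurring in at least one literal, so different choices give different ground instances.
Number of ground instances = 5^3 = 125.

125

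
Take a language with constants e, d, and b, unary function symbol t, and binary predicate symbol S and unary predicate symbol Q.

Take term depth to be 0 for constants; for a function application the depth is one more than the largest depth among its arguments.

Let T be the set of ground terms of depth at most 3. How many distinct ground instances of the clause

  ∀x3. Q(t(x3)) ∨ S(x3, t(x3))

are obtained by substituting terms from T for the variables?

12

Ground terms of depth ≤ 3:
  Count level by level. With function symbols t/1, the terms of depth ≤ k are the 3 constants together with each function applied to depth-≤(k−1) tuples, so N_k = 3 + N_{k-1}.
  N_0 = 3
  N_1 = 3 + 3 = 6
  N_2 = 3 + 6 = 9
  N_3 = 3 + 9 = 12
  Explicitly: e, d, b, t(e), t(d), t(b), t(t(e)), t(t(d)), t(t(b)), t(t(t(e))), t(t(t(d))), t(t(t(b))).
So there are 12 ground terms available for substitution.
There is 1 variable to instantiate (x3),  occurring in at least one literal, so different choices give different ground instances.
Number of ground instances = 12.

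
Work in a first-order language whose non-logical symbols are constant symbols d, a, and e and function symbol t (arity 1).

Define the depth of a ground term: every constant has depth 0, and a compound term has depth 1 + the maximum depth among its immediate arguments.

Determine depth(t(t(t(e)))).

depth(t(e)) = 1 + depth(e) = 1 + 0 = 1
depth(t(t(e))) = 1 + depth(t(e)) = 1 + 1 = 2
depth(t(t(t(e)))) = 1 + depth(t(t(e))) = 1 + 2 = 3

3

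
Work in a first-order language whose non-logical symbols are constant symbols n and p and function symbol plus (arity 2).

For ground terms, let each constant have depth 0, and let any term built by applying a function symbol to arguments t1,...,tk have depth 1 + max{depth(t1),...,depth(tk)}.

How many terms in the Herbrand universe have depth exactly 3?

Let N_k = |{terms of depth ≤ k}|. Then N_0 = 2 and N_k = 2 + N_{k-1}^2 for k ≥ 1 (one summand per function symbol, arity giving the exponent).
N_0 = 2
N_1 = 2 + 2^2 = 6
N_2 = 2 + 6^2 = 38
N_3 = 2 + 38^2 = 1446
Terms of depth exactly 3: N_3 − N_2 = 1446 − 38 = 1408.

1408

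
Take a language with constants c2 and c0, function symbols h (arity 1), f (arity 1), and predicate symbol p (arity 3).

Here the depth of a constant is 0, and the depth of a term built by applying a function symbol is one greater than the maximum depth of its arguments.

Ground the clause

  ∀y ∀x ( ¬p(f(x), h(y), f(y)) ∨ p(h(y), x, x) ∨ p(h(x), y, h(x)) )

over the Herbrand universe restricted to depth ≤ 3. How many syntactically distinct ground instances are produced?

900

Ground terms of depth ≤ 3:
  If N_k denotes the number of depth-≤k ground terms, the 2 constants give N_0 = 2, and each function symbol of arity r contributes N_{k-1}^r new terms at level k: N_k = 2 + N_{k-1} + N_{k-1}.
  N_0 = 2
  N_1 = 2 + 2 + 2 = 6
  N_2 = 2 + 6 + 6 = 14
  N_3 = 2 + 14 + 14 = 30
So there are 30 ground terms available for substitution.
The body mentions every one of the 2 quantified variables; since ground terms form a free algebra, no two substitutions collapse to the same formula.
Number of ground instances = 30^2 = 900.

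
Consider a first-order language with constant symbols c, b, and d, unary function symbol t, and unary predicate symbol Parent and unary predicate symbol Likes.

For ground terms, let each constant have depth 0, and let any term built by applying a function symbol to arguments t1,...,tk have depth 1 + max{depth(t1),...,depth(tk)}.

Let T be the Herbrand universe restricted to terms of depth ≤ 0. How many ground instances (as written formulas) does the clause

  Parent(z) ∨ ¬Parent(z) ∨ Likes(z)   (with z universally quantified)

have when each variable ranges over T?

3

Ground terms of depth ≤ 0:
  Write N_k for the number of ground terms of depth ≤ k. A term of depth ≤ k is either a constant or a function symbol applied to arguments of depth ≤ k−1, so N_k = 3 + N_{k-1}.
  N_0 = 3
  Explicitly: c, b, d.
So there are 3 ground terms available for substitution.
There is 1 variable to instantiate (z),  occurring in at least one literal, so different choices give different ground instances.
Number of ground instances = 3.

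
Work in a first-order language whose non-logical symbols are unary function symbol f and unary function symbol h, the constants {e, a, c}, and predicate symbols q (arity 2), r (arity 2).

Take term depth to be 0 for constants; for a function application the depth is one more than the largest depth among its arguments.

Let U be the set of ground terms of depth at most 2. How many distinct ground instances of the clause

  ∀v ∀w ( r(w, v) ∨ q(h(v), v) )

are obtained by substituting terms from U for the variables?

441

Ground terms of depth ≤ 2:
  Write N_k for the number of ground terms of depth ≤ k. A term of depth ≤ k is either a constant or a function symbol applied to arguments of depth ≤ k−1, so N_k = 3 + N_{k-1} + N_{k-1}.
  N_0 = 3
  N_1 = 3 + 3 + 3 = 9
  N_2 = 3 + 9 + 9 = 21
So there are 21 ground terms available for substitution.
The body mentions every one of the 2 quantified variables; since ground terms form a free algebra, no two substitutions collapse to the same formula.
Number of ground instances = 21^2 = 441.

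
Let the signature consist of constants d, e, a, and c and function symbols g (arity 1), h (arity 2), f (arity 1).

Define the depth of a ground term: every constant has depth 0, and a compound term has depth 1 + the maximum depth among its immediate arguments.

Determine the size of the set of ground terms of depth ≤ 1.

28

Count level by level. With function symbols g/1, h/2, f/1, the terms of depth ≤ k are the 4 constants together with each function applied to depth-≤(k−1) tuples, so N_k = 4 + N_{k-1} + N_{k-1}^2 + N_{k-1}.
N_0 = 4
N_1 = 4 + 4 + 4^2 + 4 = 28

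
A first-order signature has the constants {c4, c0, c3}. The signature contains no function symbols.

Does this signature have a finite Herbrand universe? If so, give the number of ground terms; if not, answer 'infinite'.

There are no function symbols, so every ground term is one of the 3 constants.
The Herbrand universe is {c4, c0, c3}, which is finite with 3 elements.

3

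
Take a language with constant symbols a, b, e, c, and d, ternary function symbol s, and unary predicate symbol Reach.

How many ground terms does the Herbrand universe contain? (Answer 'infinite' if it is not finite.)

The signature has at least one function symbol (s, arity 3) and at least one constant (a).
Iterating s gives infinitely many distinct ground terms: a, s(a, a, a), s(s(a, a, a), s(a, a, a), s(a, a, a)), ...
So the Herbrand universe is infinite.

infinite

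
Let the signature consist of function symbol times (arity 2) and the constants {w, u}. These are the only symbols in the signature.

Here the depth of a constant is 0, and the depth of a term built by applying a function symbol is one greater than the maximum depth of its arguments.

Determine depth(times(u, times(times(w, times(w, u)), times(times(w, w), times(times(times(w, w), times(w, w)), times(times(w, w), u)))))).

6

depth(times(w, u)) = 1 + max(0, 0) = 1
depth(times(w, times(w, u))) = 1 + max(0, 1) = 2
depth(times(w, w)) = 1 + max(0, 0) = 1
depth(times(times(w, w), times(w, w))) = 1 + max(1, 1) = 2
depth(times(times(w, w), u)) = 1 + max(1, 0) = 2
depth(times(times(times(w, w), times(w, w)), times(times(w, w), u))) = 1 + max(2, 2) = 3
depth(times(times(w, w), times(times(times(w, w), times(w, w)), times(times(w, w), u)))) = 1 + max(1, 3) = 4
depth(times(times(w, times(w, u)), times(times(w, w), times(times(times(w, w), times(w, w)), times(times(w, w), u))))) = 1 + max(2, 4) = 5
depth(times(u, times(times(w, times(w, u)), times(times(w, w), times(times(times(w, w), times(w, w)), times(times(w, w), u)))))) = 1 + max(0, 5) = 6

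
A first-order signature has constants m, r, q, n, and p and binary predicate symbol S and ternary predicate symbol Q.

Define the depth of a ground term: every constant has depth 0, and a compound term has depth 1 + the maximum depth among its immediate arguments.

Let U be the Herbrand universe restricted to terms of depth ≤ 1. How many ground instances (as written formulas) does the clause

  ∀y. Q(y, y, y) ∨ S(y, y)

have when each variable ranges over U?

Ground terms of depth ≤ 1:
  With no function symbols every ground term is a constant, so there are exactly 5 ground terms at every depth bound.
  N_0 = 5
  N_1 = 5
So there are 5 ground terms available for substitution.
The clause has 1 distinct variable (y), which appears in the body. In the free term algebra distinct substitutions yield syntactically distinct ground instances.
Number of ground instances = 5.

5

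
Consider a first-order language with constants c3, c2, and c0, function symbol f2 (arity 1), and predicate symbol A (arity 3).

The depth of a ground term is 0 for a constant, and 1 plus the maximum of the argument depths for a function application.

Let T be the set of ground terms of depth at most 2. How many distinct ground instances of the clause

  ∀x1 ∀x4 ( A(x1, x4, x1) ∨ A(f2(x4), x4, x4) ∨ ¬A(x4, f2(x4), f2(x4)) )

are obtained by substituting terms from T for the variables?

Ground terms of depth ≤ 2:
  Let N_k = |{terms of depth ≤ k}|. Then N_0 = 3 and N_k = 3 + N_{k-1} for k ≥ 1 (one summand per function symbol, arity giving the exponent).
  N_0 = 3
  N_1 = 3 + 3 = 6
  N_2 = 3 + 6 = 9
  Explicitly: c3, c2, c0, f2(c3), f2(c2), f2(c0), f2(f2(c3)), f2(f2(c2)), f2(f2(c0)).
So there are 9 ground terms available for substitution.
The body mentions every one of the 2 quantified variables; since ground terms form a free algebra, no two substitutions collapse to the same formula.
Number of ground instances = 9^2 = 81.

81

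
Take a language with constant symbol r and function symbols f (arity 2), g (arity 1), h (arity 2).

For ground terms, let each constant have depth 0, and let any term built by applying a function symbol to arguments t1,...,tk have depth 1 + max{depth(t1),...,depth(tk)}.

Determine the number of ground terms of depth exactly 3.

2739

If N_k denotes the number of depth-≤k ground terms, the 1 constant gives N_0 = 1, and each function symbol of arity r contributes N_{k-1}^r new terms at level k: N_k = 1 + N_{k-1}^2 + N_{k-1} + N_{k-1}^2.
N_0 = 1
N_1 = 1 + 1^2 + 1 + 1^2 = 4
N_2 = 1 + 4^2 + 4 + 4^2 = 37
N_3 = 1 + 37^2 + 37 + 37^2 = 2776
Terms of depth exactly 3: N_3 − N_2 = 2776 − 37 = 2739.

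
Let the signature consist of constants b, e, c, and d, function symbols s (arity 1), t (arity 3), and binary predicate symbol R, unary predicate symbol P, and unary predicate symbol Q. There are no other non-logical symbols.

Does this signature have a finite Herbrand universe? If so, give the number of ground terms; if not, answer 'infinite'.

infinite

The signature has at least one function symbol (s, arity 1) and at least one constant (b).
Iterating s gives infinitely many distinct ground terms: b, s(b), s(s(b)), ...
So the Herbrand universe is infinite.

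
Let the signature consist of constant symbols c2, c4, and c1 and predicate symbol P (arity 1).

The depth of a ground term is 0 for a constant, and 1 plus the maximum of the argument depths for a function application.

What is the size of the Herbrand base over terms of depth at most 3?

First count ground terms of depth ≤ 3.
With no function symbols every ground term is a constant, so there are exactly 3 ground terms at every depth bound.
N_0 = 3
N_1 = 3
N_2 = 3
N_3 = 3
So |H| = 3.
For each predicate symbol, the number of ground atoms is |H| raised to its arity; summing:
  P: 3
Total ground atoms: 3.

3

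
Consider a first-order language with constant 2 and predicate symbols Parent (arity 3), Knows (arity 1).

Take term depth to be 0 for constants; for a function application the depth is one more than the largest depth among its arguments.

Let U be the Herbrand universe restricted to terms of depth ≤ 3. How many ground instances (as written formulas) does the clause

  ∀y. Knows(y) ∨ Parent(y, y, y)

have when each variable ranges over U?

Ground terms of depth ≤ 3:
  With no function symbols every ground term is a constant, so there is exactly 1 ground term at every depth bound.
  N_0 = 1
  N_1 = 1
  N_2 = 1
  N_3 = 1
So there is exactly 1 ground term available for substitution.
The clause has 1 distinct variable (y), which appears in the body. In the free term algebra distinct substitutions yield syntactically distinct ground instances.
Number of ground instances = 1.

1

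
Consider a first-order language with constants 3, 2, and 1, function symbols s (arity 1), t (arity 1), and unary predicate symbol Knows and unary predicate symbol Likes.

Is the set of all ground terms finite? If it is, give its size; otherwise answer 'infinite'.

The signature has at least one function symbol (s, arity 1) and at least one constant (3).
Iterating s gives infinitely many distinct ground terms: 3, s(3), s(s(3)), ...
So the Herbrand universe is infinite.

infinite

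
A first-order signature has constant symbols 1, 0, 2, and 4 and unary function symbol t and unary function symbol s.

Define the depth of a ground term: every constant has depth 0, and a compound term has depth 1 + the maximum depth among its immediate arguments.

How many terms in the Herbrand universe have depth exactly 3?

Let N_k = |{terms of depth ≤ k}|. Then N_0 = 4 and N_k = 4 + N_{k-1} + N_{k-1} for k ≥ 1 (one summand per function symbol, arity giving the exponent).
N_0 = 4
N_1 = 4 + 4 + 4 = 12
N_2 = 4 + 12 + 12 = 28
N_3 = 4 + 28 + 28 = 60
Terms of depth exactly 3: N_3 − N_2 = 60 − 28 = 32.

32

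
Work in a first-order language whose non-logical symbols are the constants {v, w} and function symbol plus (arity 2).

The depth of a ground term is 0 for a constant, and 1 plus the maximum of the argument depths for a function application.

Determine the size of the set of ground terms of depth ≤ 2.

Count level by level. With function symbols plus/2, the terms of depth ≤ k are the 2 constants together with each function applied to depth-≤(k−1) tuples, so N_k = 2 + N_{k-1}^2.
N_0 = 2
N_1 = 2 + 2^2 = 6
N_2 = 2 + 6^2 = 38

38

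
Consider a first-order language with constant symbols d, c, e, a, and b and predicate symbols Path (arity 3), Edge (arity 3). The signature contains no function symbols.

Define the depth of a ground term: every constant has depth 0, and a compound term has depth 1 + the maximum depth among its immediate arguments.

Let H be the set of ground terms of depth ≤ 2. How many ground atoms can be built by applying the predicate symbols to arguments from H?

250

First count ground terms of depth ≤ 2.
With no function symbols every ground term is a constant, so there are exactly 5 ground terms at every depth bound.
N_0 = 5
N_1 = 5
N_2 = 5
Explicitly: d, c, e, a, b.
So |H| = 5.
A ground atom is a predicate applied to a tuple of terms from H, so the count is the sum over predicates of |H|^arity:
  Path: 5^3 = 125;  Edge: 5^3 = 125
Total ground atoms: 125 + 125 = 250.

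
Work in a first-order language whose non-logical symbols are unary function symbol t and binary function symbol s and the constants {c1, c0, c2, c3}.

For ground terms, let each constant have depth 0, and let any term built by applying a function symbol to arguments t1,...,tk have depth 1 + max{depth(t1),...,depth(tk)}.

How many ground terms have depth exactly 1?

Count level by level. With function symbols t/1, s/2, the terms of depth ≤ k are the 4 constants together with each function applied to depth-≤(k−1) tuples, so N_k = 4 + N_{k-1} + N_{k-1}^2.
N_0 = 4
N_1 = 4 + 4 + 4^2 = 24
Terms of depth exactly 1: N_1 − N_0 = 24 − 4 = 20.

20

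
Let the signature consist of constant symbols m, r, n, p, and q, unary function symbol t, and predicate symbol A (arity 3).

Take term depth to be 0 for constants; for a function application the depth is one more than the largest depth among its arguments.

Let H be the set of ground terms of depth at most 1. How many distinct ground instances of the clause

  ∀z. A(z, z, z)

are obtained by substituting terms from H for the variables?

10

Ground terms of depth ≤ 1:
  Let N_k count ground terms of depth at most k. Each non-constant term of depth ≤ k is some function symbol applied to depth-≤(k−1) arguments, giving N_k = 5 + N_{k-1}.
  N_0 = 5
  N_1 = 5 + 5 = 10
  Explicitly: m, r, n, p, q, t(m), t(r), t(n), t(p), t(q).
So there are 10 ground terms available for substitution.
The body mentions the single quantified variable z; since ground terms form a free algebra, no two substitutions collapse to the same formula.
Number of ground instances = 10.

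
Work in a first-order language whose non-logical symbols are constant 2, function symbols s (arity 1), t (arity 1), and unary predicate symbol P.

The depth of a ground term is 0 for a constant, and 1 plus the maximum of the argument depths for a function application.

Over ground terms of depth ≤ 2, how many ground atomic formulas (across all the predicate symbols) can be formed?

7

First count ground terms of depth ≤ 2.
Let N_k = |{terms of depth ≤ k}|. Then N_0 = 1 and N_k = 1 + N_{k-1} + N_{k-1} for k ≥ 1 (one summand per function symbol, arity giving the exponent).
N_0 = 1
N_1 = 1 + 1 + 1 = 3
N_2 = 1 + 3 + 3 = 7
Explicitly: 2, s(2), s(s(2)), s(t(2)), t(2), t(s(2)), t(t(2)).
So |H| = 7.
Ground atoms are formed by filling each argument slot of a predicate with a term from H, so an r-ary predicate gives |H|^r atoms:
  P: 7
Total ground atoms: 7.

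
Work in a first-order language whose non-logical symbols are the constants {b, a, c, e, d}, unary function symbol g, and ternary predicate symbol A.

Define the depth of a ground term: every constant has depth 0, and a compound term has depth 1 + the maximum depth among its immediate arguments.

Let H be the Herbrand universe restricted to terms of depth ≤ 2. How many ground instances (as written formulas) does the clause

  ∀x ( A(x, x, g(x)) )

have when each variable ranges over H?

Ground terms of depth ≤ 2:
  If N_k denotes the number of depth-≤k ground terms, the 5 constants give N_0 = 5, and each function symbol of arity r contributes N_{k-1}^r new terms at level k: N_k = 5 + N_{k-1}.
  N_0 = 5
  N_1 = 5 + 5 = 10
  N_2 = 5 + 10 = 15
So there are 15 ground terms available for substitution.
The body mentions the single quantified variable x; since ground terms form a free algebra, no two substitutions collapse to the same formula.
Number of ground instances = 15.

15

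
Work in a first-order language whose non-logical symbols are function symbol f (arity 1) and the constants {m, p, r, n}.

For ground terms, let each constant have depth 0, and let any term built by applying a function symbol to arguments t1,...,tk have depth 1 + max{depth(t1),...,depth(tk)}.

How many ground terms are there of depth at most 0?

Let N_k = |{terms of depth ≤ k}|. Then N_0 = 4 and N_k = 4 + N_{k-1} for k ≥ 1 (one summand per function symbol, arity giving the exponent).
N_0 = 4

4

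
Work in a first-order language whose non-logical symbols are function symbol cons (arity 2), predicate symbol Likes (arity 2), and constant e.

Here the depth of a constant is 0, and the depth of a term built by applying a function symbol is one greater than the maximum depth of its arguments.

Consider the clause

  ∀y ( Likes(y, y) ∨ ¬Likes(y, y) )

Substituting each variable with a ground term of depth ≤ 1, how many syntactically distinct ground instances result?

2

Ground terms of depth ≤ 1:
  Let N_k count ground terms of depth at most k. Each non-constant term of depth ≤ k is some function symbol applied to depth-≤(k−1) arguments, giving N_k = 1 + N_{k-1}^2.
  N_0 = 1
  N_1 = 1 + 1^2 = 2
  Explicitly: e, cons(e, e).
So there are 2 ground terms available for substitution.
The variable y ranges independently over the available ground terms, and distinct assignments produce distinct instances.
Number of ground instances = 2.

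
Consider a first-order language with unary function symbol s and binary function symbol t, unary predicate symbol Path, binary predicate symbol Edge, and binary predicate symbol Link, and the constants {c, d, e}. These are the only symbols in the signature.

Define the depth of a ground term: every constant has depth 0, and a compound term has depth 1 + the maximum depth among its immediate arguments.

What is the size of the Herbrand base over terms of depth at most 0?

21

First count ground terms of depth ≤ 0.
Count level by level. With function symbols s/1, t/2, the terms of depth ≤ k are the 3 constants together with each function applied to depth-≤(k−1) tuples, so N_k = 3 + N_{k-1} + N_{k-1}^2.
N_0 = 3
So |H| = 3.
Ground atoms are formed by filling each argument slot of a predicate with a term from H, so an r-ary predicate gives |H|^r atoms:
  Path: 3;  Edge: 3^2 = 9;  Link: 3^2 = 9
Total ground atoms: 3 + 9 + 9 = 21.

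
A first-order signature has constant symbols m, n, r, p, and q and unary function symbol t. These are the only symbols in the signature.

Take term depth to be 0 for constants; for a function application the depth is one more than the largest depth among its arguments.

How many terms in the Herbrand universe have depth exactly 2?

5

Write N_k for the number of ground terms of depth ≤ k. A term of depth ≤ k is either a constant or a function symbol applied to arguments of depth ≤ k−1, so N_k = 5 + N_{k-1}.
N_0 = 5
N_1 = 5 + 5 = 10
N_2 = 5 + 10 = 15
Terms of depth exactly 2: N_2 − N_1 = 15 − 10 = 5.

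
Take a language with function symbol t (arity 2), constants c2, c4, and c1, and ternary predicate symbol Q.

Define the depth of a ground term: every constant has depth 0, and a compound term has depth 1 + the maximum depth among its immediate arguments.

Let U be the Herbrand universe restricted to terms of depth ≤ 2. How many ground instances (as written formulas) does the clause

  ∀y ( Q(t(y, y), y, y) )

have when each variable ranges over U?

147

Ground terms of depth ≤ 2:
  Write N_k for the number of ground terms of depth ≤ k. A term of depth ≤ k is either a constant or a function symbol applied to arguments of depth ≤ k−1, so N_k = 3 + N_{k-1}^2.
  N_0 = 3
  N_1 = 3 + 3^2 = 12
  N_2 = 3 + 12^2 = 147
So there are 147 ground terms available for substitution.
The body mentions the single quantified variable y; since ground terms form a free algebra, no two substitutions collapse to the same formula.
Number of ground instances = 147.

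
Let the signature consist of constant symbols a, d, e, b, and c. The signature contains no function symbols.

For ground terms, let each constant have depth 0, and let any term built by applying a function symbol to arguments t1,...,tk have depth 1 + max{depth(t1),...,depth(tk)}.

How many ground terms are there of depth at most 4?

With no function symbols every ground term is a constant, so there are exactly 5 ground terms at every depth bound.
N_0 = 5
N_1 = 5
N_2 = 5
N_3 = 5
N_4 = 5
Explicitly: a, d, e, b, c.

5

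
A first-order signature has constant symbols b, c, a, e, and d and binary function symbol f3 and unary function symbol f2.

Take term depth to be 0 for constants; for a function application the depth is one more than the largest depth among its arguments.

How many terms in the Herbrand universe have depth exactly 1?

30

Count level by level. With function symbols f3/2, f2/1, the terms of depth ≤ k are the 5 constants together with each function applied to depth-≤(k−1) tuples, so N_k = 5 + N_{k-1}^2 + N_{k-1}.
N_0 = 5
N_1 = 5 + 5^2 + 5 = 35
Terms of depth exactly 1: N_1 − N_0 = 35 − 5 = 30.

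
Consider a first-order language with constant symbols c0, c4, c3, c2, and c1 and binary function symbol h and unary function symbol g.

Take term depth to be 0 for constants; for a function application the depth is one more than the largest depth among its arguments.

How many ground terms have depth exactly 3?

1600230

Let N_k = |{terms of depth ≤ k}|. Then N_0 = 5 and N_k = 5 + N_{k-1}^2 + N_{k-1} for k ≥ 1 (one summand per function symbol, arity giving the exponent).
N_0 = 5
N_1 = 5 + 5^2 + 5 = 35
N_2 = 5 + 35^2 + 35 = 1265
N_3 = 5 + 1265^2 + 1265 = 1601495
Terms of depth exactly 3: N_3 − N_2 = 1601495 − 1265 = 1600230.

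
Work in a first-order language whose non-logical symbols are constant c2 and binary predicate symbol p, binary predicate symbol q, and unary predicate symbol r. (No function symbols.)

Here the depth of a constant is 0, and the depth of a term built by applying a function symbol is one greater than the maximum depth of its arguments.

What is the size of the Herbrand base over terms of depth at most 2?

3

First count ground terms of depth ≤ 2.
With no function symbols every ground term is a constant, so there is exactly 1 ground term at every depth bound.
N_0 = 1
N_1 = 1
N_2 = 1
Explicitly: c2.
So |H| = 1.
A ground atom is a predicate applied to a tuple of terms from H, so the count is the sum over predicates of |H|^arity:
  p: 1^2 = 1;  q: 1^2 = 1;  r: 1
Total ground atoms: 1 + 1 + 1 = 3.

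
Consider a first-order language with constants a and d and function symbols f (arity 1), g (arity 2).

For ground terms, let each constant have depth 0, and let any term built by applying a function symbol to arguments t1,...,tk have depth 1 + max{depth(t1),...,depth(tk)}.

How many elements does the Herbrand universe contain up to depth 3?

Count level by level. With function symbols f/1, g/2, the terms of depth ≤ k are the 2 constants together with each function applied to depth-≤(k−1) tuples, so N_k = 2 + N_{k-1} + N_{k-1}^2.
N_0 = 2
N_1 = 2 + 2 + 2^2 = 8
N_2 = 2 + 8 + 8^2 = 74
N_3 = 2 + 74 + 74^2 = 5552

5552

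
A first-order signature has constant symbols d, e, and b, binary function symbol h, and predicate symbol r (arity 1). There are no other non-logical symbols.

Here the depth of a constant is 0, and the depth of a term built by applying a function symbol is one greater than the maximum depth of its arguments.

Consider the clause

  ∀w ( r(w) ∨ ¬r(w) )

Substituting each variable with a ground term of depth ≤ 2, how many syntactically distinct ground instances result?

147

Ground terms of depth ≤ 2:
  If N_k denotes the number of depth-≤k ground terms, the 3 constants give N_0 = 3, and each function symbol of arity r contributes N_{k-1}^r new terms at level k: N_k = 3 + N_{k-1}^2.
  N_0 = 3
  N_1 = 3 + 3^2 = 12
  N_2 = 3 + 12^2 = 147
So there are 147 ground terms available for substitution.
The body mentions the single quantified variable w; since ground terms form a free algebra, no two substitutions collapse to the same formula.
Number of ground instances = 147.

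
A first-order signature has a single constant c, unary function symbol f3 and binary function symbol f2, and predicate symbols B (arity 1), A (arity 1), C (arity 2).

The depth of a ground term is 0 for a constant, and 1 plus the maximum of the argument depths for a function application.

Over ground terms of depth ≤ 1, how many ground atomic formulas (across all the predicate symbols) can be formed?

15

First count ground terms of depth ≤ 1.
Let N_k count ground terms of depth at most k. Each non-constant term of depth ≤ k is some function symbol applied to depth-≤(k−1) arguments, giving N_k = 1 + N_{k-1} + N_{k-1}^2.
N_0 = 1
N_1 = 1 + 1 + 1^2 = 3
Explicitly: c, f3(c), f2(c, c).
So |H| = 3.
A ground atom is a predicate applied to a tuple of terms from H, so the count is the sum over predicates of |H|^arity:
  B: 3;  A: 3;  C: 3^2 = 9
Total ground atoms: 3 + 3 + 9 = 15.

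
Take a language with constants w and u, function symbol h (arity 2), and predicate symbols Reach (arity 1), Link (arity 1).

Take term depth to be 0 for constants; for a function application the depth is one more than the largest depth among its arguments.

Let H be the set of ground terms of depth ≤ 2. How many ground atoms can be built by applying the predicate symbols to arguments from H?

First count ground terms of depth ≤ 2.
Let N_k count ground terms of depth at most k. Each non-constant term of depth ≤ k is some function symbol applied to depth-≤(k−1) arguments, giving N_k = 2 + N_{k-1}^2.
N_0 = 2
N_1 = 2 + 2^2 = 6
N_2 = 2 + 6^2 = 38
So |H| = 38.
For each predicate symbol, the number of ground atoms is |H| raised to its arity; summing:
  Reach: 38;  Link: 38
Total ground atoms: 38 + 38 = 76.

76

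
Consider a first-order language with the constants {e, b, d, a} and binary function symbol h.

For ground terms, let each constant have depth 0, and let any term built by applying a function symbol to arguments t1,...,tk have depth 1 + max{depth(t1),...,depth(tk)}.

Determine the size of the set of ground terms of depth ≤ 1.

20

Write N_k for the number of ground terms of depth ≤ k. A term of depth ≤ k is either a constant or a function symbol applied to arguments of depth ≤ k−1, so N_k = 4 + N_{k-1}^2.
N_0 = 4
N_1 = 4 + 4^2 = 20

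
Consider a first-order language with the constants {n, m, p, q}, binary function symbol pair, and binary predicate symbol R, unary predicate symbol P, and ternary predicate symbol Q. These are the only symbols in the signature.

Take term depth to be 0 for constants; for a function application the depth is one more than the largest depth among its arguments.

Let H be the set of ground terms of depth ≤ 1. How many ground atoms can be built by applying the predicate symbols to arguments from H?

8420

First count ground terms of depth ≤ 1.
If N_k denotes the number of depth-≤k ground terms, the 4 constants give N_0 = 4, and each function symbol of arity r contributes N_{k-1}^r new terms at level k: N_k = 4 + N_{k-1}^2.
N_0 = 4
N_1 = 4 + 4^2 = 20
So |H| = 20.
A ground atom is a predicate applied to a tuple of terms from H, so the count is the sum over predicates of |H|^arity:
  R: 20^2 = 400;  P: 20;  Q: 20^3 = 8000
Total ground atoms: 400 + 20 + 8000 = 8420.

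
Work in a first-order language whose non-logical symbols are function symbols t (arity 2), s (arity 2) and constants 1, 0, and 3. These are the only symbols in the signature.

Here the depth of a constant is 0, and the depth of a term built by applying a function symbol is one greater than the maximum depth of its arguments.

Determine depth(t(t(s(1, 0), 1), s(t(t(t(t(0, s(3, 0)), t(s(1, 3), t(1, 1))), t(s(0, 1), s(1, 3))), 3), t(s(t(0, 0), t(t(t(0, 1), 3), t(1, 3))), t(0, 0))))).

depth(s(1, 0)) = 1 + max(0, 0) = 1
depth(t(s(1, 0), 1)) = 1 + max(1, 0) = 2
depth(s(3, 0)) = 1 + max(0, 0) = 1
depth(t(0, s(3, 0))) = 1 + max(0, 1) = 2
depth(s(1, 3)) = 1 + max(0, 0) = 1
depth(t(1, 1)) = 1 + max(0, 0) = 1
depth(t(s(1, 3), t(1, 1))) = 1 + max(1, 1) = 2
depth(t(t(0, s(3, 0)), t(s(1, 3), t(1, 1)))) = 1 + max(2, 2) = 3
depth(s(0, 1)) = 1 + max(0, 0) = 1
depth(t(s(0, 1), s(1, 3))) = 1 + max(1, 1) = 2
depth(t(t(t(0, s(3, 0)), t(s(1, 3), t(1, 1))), t(s(0, 1), s(1, 3)))) = 1 + max(3, 2) = 4
depth(t(t(t(t(0, s(3, 0)), t(s(1, 3), t(1, 1))), t(s(0, 1), s(1, 3))), 3)) = 1 + max(4, 0) = 5
depth(t(0, 0)) = 1 + max(0, 0) = 1
depth(t(0, 1)) = 1 + max(0, 0) = 1
depth(t(t(0, 1), 3)) = 1 + max(1, 0) = 2
depth(t(1, 3)) = 1 + max(0, 0) = 1
depth(t(t(t(0, 1), 3), t(1, 3))) = 1 + max(2, 1) = 3
depth(s(t(0, 0), t(t(t(0, 1), 3), t(1, 3)))) = 1 + max(1, 3) = 4
depth(t(s(t(0, 0), t(t(t(0, 1), 3), t(1, 3))), t(0, 0))) = 1 + max(4, 1) = 5
depth(s(t(t(t(t(0, s(3, 0)), t(s(1, 3), t(1, 1))), t(s(0, 1), s(1, 3))), 3), t(s(t(0, 0), t(t(t(0, 1), 3), t(1, 3))), t(0, 0)))) = 1 + max(5, 5) = 6
depth(t(t(s(1, 0), 1), s(t(t(t(t(0, s(3, 0)), t(s(1, 3), t(1, 1))), t(s(0, 1), s(1, 3))), 3), t(s(t(0, 0), t(t(t(0, 1), 3), t(1, 3))), t(0, 0))))) = 1 + max(2, 6) = 7

7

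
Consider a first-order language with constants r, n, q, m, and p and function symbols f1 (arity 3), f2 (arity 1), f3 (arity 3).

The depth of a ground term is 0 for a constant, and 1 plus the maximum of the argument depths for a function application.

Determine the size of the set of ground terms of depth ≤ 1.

Write N_k for the number of ground terms of depth ≤ k. A term of depth ≤ k is either a constant or a function symbol applied to arguments of depth ≤ k−1, so N_k = 5 + N_{k-1}^3 + N_{k-1} + N_{k-1}^3.
N_0 = 5
N_1 = 5 + 5^3 + 5 + 5^3 = 260

260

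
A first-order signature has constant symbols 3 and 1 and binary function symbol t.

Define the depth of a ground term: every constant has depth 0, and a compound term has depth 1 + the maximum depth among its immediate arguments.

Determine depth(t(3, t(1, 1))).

2

depth(t(1, 1)) = 1 + max(0, 0) = 1
depth(t(3, t(1, 1))) = 1 + max(0, 1) = 2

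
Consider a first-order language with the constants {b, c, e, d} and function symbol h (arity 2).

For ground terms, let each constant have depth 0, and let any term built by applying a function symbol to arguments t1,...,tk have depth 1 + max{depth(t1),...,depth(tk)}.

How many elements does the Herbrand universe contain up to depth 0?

4

Let N_k count ground terms of depth at most k. Each non-constant term of depth ≤ k is some function symbol applied to depth-≤(k−1) arguments, giving N_k = 4 + N_{k-1}^2.
N_0 = 4
Explicitly: b, c, e, d.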